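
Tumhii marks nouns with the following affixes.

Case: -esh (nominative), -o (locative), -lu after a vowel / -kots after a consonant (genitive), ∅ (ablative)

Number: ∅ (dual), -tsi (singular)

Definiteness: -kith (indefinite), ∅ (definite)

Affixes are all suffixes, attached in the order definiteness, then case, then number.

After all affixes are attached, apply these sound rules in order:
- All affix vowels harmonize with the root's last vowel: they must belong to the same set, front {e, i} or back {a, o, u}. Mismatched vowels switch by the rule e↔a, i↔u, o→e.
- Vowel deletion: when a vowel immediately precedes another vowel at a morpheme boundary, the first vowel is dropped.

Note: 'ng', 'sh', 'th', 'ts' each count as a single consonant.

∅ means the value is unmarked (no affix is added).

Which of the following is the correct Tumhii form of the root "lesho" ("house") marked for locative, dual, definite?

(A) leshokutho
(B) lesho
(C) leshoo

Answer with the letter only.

definiteness = definite: zero marking, form stays lesho.
Attach case locative -o → leshoo.
number = dual: zero marking, form stays leshoo.
Vowel harmony: no change.
Apply vowel deletion: leshoo → lesho.
So the correct form is lesho, option (B).
(A) leshokutho is wrong: it uses indefinite instead of definite for definiteness.
(C) leshoo is wrong: it fails to apply the sound rule(s).

B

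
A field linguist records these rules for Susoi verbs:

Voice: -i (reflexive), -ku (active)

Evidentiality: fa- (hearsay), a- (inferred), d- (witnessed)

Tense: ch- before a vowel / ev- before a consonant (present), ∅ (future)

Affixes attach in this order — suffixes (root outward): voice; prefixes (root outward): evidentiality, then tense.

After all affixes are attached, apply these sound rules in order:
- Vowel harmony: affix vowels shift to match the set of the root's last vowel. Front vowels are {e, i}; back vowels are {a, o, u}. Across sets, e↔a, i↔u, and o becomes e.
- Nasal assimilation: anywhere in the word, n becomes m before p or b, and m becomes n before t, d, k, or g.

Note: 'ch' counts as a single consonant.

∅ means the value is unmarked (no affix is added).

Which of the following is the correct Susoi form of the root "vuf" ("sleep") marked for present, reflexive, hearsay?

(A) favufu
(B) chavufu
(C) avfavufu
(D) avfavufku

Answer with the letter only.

Attach evidentiality hearsay fa- → favuf.
Attach tense present ev- (before consonant 'f') → evfavuf.
Attach voice reflexive -i → evfavufi.
Apply vowel harmony: evfavufi → avfavufu.
Nasal assimilation: no change.
So the correct form is avfavufu, option (C).
(A) favufu is wrong: it uses future instead of present for tense.
(B) chavufu is wrong: it uses inferred instead of hearsay for evidentiality.
(D) avfavufku is wrong: it uses active instead of reflexive for voice.

C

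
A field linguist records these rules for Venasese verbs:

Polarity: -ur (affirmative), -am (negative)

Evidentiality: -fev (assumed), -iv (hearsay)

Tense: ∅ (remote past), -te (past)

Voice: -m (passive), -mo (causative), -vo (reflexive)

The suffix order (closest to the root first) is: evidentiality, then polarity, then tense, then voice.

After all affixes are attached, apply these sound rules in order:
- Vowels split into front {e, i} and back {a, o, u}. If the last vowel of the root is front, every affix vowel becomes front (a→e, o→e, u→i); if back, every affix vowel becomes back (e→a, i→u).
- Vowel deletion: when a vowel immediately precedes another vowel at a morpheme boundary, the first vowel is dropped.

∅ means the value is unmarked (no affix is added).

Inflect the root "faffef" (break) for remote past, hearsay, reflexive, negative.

Attach evidentiality hearsay -iv → faffefiv.
Attach polarity negative -am → faffefivam.
tense = remote past: zero marking, form stays faffefivam.
Attach voice reflexive -vo → faffefivamvo.
Apply vowel harmony: faffefivamvo → faffefivemve.
Vowel deletion: no change.

faffefivemve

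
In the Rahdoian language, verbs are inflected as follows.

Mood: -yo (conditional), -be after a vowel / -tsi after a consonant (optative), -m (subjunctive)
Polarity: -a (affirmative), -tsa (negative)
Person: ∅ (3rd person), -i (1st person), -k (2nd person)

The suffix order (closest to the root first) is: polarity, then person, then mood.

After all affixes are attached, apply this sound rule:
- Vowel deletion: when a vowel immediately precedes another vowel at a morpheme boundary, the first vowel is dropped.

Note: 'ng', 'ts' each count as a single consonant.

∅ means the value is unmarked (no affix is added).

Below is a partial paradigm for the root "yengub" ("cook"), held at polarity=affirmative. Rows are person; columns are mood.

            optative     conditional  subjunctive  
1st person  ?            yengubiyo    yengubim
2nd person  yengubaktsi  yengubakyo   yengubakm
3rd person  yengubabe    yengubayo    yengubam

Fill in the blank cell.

Attach polarity affirmative -a → yenguba.
Attach person 1st person -i → yengubai.
Attach mood optative -be (after vowel 'i') → yengubaibe.
Apply vowel deletion: yengubaibe → yengubibe.

yengubibe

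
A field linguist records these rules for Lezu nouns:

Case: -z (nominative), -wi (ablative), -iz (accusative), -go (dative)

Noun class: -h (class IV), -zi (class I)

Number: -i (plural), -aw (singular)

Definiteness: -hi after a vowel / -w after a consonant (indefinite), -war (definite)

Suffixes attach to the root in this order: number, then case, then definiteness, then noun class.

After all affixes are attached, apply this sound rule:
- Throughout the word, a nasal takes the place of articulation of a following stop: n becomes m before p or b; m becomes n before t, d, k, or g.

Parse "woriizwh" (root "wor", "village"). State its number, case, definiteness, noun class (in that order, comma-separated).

Segment: wor-i-iz-w-h.
number: -i → plural.
case: -iz → accusative.
definiteness: -hi/w → indefinite.
noun class: -h → class IV.

plural, accusative, indefinite, class IV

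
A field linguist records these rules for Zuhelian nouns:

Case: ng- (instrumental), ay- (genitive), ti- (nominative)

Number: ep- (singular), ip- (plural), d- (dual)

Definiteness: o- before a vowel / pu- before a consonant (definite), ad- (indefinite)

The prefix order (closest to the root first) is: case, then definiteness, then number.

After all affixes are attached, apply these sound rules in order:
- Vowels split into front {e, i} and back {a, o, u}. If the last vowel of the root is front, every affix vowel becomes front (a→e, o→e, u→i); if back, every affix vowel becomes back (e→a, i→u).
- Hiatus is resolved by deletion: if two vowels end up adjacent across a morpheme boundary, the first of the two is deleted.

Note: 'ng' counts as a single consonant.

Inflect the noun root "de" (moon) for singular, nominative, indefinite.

Attach case nominative ti- → tide.
Attach definiteness indefinite ad- → adtide.
Attach number singular ep- → epadtide.
Apply vowel harmony: epadtide → epedtide.
Vowel deletion: no change.

epedtide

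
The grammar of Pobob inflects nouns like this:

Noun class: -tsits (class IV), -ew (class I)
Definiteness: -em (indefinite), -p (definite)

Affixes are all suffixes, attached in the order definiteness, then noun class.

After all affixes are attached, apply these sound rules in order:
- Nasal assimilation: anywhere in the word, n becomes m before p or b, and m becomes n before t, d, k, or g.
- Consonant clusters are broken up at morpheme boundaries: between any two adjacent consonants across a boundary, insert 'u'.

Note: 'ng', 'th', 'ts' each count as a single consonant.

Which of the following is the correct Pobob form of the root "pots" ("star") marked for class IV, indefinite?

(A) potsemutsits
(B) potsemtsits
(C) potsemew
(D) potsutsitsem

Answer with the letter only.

A

Attach definiteness indefinite -em → potsem.
Attach noun class class IV -tsits → potsemtsits.
Nasal assimilation: no change.
Apply epenthesis: potsemtsits → potsemutsits.
So the correct form is potsemutsits, option (A).
(C) potsemew is wrong: it uses class I instead of class IV for noun class.
(D) potsutsitsem is wrong: it has the affixes in the wrong order.
(B) potsemtsits is wrong: it fails to apply the sound rule(s).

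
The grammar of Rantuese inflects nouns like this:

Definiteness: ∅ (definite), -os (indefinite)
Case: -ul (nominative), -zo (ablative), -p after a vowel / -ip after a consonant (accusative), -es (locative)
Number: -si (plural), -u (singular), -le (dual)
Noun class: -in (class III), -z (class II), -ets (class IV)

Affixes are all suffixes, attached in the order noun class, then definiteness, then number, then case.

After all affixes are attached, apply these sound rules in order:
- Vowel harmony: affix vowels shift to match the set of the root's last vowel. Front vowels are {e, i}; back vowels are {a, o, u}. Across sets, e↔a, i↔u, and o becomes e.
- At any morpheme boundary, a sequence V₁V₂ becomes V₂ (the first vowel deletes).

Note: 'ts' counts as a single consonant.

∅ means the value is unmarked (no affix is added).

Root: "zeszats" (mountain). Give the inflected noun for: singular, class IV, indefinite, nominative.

zeszatsatsosul

Attach noun class class IV -ets → zeszatsets.
Attach definiteness indefinite -os → zeszatsetsos.
Attach number singular -u → zeszatsetsosu.
Attach case nominative -ul → zeszatsetsosuul.
Apply vowel harmony: zeszatsetsosuul → zeszatsatsosuul.
Apply vowel deletion: zeszatsatsosuul → zeszatsatsosul.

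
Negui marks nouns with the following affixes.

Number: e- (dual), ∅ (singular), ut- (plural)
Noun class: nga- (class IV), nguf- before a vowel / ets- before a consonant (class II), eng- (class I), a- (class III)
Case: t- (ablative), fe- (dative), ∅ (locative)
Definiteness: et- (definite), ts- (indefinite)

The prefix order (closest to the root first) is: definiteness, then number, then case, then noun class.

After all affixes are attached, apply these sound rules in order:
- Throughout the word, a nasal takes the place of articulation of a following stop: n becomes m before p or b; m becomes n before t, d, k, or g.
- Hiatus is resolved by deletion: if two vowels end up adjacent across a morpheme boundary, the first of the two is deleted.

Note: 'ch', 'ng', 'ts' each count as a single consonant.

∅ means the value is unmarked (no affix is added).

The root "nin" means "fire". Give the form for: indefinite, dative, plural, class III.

Attach definiteness indefinite ts- → tsnin.
Attach number plural ut- → uttsnin.
Attach case dative fe- → feuttsnin.
Attach noun class class III a- → afeuttsnin.
Nasal assimilation: no change.
Apply vowel deletion: afeuttsnin → afuttsnin.

afuttsnin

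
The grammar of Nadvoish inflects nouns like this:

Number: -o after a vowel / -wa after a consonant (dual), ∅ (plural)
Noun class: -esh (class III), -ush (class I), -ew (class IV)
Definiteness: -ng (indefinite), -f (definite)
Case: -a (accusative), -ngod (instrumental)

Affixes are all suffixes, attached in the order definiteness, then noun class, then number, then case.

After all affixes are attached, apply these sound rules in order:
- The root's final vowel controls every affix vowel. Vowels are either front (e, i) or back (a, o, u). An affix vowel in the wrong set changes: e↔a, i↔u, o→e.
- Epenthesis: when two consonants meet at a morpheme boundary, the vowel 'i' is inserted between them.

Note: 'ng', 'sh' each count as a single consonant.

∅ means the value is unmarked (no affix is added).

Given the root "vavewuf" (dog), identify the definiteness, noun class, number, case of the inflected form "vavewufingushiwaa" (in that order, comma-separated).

Segment: vavewuf-ng-ush-wa-a.
definiteness: -ng → indefinite.
noun class: -ush → class I.
number: -o/wa → dual.
case: -a → accusative.

indefinite, class I, dual, accusative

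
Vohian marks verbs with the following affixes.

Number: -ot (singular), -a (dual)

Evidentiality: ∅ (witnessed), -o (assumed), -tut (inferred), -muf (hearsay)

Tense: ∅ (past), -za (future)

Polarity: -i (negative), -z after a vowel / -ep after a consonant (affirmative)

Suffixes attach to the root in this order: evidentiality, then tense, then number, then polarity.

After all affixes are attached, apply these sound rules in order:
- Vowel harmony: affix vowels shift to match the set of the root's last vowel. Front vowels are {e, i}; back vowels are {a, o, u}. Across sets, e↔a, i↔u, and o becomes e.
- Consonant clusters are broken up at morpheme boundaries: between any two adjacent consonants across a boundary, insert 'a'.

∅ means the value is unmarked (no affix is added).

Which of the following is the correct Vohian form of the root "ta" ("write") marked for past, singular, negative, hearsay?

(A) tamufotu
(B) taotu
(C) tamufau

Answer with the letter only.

A

Attach evidentiality hearsay -muf → tamuf.
tense = past: zero marking, form stays tamuf.
Attach number singular -ot → tamufot.
Attach polarity negative -i → tamufoti.
Apply vowel harmony: tamufoti → tamufotu.
Epenthesis: no change.
So the correct form is tamufotu, option (A).
(C) tamufau is wrong: it uses dual instead of singular for number.
(B) taotu is wrong: it uses witnessed instead of hearsay for evidentiality.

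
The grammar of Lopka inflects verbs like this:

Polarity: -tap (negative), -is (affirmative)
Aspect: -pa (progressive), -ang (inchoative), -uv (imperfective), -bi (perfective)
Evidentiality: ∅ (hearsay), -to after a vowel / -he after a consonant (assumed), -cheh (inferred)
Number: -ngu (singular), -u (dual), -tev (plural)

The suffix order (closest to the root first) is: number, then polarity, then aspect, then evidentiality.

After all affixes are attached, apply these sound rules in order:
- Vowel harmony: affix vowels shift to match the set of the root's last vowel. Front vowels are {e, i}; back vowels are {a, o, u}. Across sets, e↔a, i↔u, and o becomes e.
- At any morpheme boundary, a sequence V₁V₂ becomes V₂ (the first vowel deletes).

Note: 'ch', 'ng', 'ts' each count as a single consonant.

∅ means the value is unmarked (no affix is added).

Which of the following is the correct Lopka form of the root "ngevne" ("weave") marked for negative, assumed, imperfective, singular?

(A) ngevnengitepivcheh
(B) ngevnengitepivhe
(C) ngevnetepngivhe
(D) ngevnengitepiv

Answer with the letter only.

B

Attach number singular -ngu → ngevnengu.
Attach polarity negative -tap → ngevnengutap.
Attach aspect imperfective -uv → ngevnengutapuv.
Attach evidentiality assumed -he (after consonant 'v') → ngevnengutapuvhe.
Apply vowel harmony: ngevnengutapuvhe → ngevnengitepivhe.
Vowel deletion: no change.
So the correct form is ngevnengitepivhe, option (B).
(D) ngevnengitepiv is wrong: it uses hearsay instead of assumed for evidentiality.
(A) ngevnengitepivcheh is wrong: it uses inferred instead of assumed for evidentiality.
(C) ngevnetepngivhe is wrong: it has the affixes in the wrong order.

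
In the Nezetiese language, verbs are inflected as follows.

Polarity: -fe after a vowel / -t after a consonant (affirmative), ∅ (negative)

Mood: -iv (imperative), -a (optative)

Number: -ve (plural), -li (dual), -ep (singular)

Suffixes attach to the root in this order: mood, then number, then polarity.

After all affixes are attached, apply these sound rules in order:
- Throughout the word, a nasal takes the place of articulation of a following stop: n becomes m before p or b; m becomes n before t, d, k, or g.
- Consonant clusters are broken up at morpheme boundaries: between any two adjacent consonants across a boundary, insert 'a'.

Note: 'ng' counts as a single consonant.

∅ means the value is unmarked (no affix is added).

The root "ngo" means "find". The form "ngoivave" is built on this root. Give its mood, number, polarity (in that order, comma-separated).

Segment: ngo-iv-ve.
mood: -iv → imperative.
number: -ve → plural.
polarity: ∅ → negative.

imperative, plural, negative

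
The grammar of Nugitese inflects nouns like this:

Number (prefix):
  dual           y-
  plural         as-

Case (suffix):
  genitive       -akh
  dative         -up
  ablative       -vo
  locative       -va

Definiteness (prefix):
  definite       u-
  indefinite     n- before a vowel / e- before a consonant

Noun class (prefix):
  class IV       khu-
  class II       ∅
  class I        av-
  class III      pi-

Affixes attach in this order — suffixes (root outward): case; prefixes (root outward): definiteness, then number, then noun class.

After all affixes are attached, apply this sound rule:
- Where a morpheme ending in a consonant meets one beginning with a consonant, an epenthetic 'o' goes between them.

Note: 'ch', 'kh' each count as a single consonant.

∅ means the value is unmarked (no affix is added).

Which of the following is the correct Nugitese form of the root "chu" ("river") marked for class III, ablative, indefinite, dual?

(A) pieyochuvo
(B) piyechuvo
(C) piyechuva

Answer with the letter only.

Attach definiteness indefinite e- (before consonant 'ch') → echu.
Attach number dual y- → yechu.
Attach case ablative -vo → yechuvo.
Attach noun class class III pi- → piyechuvo.
Epenthesis: no change.
So the correct form is piyechuvo, option (B).
(C) piyechuva is wrong: it uses locative instead of ablative for case.
(A) pieyochuvo is wrong: it has the affixes in the wrong order.

B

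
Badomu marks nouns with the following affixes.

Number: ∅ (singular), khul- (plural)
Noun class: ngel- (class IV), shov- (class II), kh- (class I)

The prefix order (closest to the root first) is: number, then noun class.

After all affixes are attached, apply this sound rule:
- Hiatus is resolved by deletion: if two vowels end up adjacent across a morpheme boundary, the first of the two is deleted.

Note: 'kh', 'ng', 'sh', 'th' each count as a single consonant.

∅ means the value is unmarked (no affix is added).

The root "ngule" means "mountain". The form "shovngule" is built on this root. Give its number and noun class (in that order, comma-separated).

Segment: shov-ngule.
number: ∅ → singular.
noun class: shov- → class II.

singular, class II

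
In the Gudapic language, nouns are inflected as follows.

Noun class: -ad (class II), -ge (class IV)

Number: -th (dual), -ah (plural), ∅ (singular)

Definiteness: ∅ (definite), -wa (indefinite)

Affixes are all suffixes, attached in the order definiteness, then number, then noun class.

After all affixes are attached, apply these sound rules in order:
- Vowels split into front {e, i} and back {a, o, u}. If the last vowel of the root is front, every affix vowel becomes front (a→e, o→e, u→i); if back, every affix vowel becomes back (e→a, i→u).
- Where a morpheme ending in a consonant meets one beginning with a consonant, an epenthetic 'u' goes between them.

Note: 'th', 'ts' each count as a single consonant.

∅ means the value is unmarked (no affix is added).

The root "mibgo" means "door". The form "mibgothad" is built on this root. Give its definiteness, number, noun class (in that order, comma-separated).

definite, dual, class II

Segment: mibgo-th-ad.
definiteness: ∅ → definite.
number: -th → dual.
noun class: -ad → class II.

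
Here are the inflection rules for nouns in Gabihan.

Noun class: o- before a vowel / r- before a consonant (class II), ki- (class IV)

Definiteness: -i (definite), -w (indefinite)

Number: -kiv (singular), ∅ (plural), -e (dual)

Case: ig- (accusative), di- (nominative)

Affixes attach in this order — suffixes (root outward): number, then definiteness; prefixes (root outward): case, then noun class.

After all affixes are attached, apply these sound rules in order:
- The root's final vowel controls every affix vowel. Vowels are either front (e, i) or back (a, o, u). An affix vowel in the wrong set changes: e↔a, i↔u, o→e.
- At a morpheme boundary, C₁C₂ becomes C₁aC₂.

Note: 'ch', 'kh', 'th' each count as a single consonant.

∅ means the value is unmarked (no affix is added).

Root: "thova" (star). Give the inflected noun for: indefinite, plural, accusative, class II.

ougathovaw

Attach case accusative ig- → igthova.
number = plural: zero marking, form stays igthova.
Attach noun class class II o- (before vowel 'i') → oigthova.
Attach definiteness indefinite -w → oigthovaw.
Apply vowel harmony: oigthovaw → ougthovaw.
Apply epenthesis: ougthovaw → ougathovaw.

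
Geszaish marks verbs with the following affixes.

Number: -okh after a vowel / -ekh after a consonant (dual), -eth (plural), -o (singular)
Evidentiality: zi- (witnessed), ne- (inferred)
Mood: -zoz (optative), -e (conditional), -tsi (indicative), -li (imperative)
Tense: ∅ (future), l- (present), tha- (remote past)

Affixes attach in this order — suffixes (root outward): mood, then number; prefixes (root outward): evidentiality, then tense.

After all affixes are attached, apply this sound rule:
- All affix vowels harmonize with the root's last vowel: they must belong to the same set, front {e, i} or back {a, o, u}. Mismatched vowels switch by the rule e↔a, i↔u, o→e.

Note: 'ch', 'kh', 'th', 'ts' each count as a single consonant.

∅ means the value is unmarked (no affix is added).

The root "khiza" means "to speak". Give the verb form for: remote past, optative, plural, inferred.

Attach evidentiality inferred ne- → nekhiza.
Attach mood optative -zoz → nekhizazoz.
Attach tense remote past tha- → thanekhizazoz.
Attach number plural -eth → thanekhizazozeth.
Apply vowel harmony: thanekhizazozeth → thanakhizazozath.

thanakhizazozath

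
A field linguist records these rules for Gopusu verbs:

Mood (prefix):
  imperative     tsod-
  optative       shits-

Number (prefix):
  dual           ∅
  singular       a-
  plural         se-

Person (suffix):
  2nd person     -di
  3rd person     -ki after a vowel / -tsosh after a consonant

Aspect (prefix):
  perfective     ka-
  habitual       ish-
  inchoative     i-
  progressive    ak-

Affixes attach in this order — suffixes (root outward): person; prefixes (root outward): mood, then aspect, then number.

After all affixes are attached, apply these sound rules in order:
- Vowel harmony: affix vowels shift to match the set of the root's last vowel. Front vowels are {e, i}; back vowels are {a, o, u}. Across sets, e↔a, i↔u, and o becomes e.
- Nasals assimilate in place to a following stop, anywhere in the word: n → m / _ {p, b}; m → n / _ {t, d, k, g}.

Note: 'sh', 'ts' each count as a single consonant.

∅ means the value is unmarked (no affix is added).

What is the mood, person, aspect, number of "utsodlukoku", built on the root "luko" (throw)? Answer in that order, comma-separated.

imperative, 3rd person, inchoative, dual

Segment: i-tsod-luko-ki.
mood: tsod- → imperative.
person: -ki/tsosh → 3rd person.
aspect: i- → inchoative.
number: ∅ → dual.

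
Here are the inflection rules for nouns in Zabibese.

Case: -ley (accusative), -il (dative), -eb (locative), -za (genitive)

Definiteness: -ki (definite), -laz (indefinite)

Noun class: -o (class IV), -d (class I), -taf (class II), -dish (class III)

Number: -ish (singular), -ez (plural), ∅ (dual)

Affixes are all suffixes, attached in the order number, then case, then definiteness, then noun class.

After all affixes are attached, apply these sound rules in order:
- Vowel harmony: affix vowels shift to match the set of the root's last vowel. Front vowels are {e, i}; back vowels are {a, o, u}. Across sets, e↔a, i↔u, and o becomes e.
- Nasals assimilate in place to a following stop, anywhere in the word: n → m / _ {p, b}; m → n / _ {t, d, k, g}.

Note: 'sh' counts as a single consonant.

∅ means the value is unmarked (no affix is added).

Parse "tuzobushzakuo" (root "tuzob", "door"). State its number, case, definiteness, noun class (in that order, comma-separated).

Segment: tuzob-ish-za-ki-o.
number: -ish → singular.
case: -za → genitive.
definiteness: -ki → definite.
noun class: -o → class IV.

singular, genitive, definite, class IV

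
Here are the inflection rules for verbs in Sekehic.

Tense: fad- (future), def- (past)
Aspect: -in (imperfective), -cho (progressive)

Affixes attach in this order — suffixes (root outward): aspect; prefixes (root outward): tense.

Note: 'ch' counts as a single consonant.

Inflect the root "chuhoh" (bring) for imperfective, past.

Attach tense past def- → defchuhoh.
Attach aspect imperfective -in → defchuhohin.

defchuhohin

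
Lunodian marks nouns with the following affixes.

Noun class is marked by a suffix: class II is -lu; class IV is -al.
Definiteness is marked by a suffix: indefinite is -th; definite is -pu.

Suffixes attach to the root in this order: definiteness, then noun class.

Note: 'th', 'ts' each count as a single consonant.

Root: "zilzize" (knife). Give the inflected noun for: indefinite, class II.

Attach definiteness indefinite -th → zilzizeth.
Attach noun class class II -lu → zilzizethlu.

zilzizethlu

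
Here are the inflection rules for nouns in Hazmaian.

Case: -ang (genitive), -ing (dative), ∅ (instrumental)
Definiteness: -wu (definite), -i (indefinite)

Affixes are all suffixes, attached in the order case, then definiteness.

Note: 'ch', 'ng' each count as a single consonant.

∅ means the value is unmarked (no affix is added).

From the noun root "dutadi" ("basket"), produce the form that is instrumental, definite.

dutadiwu

case = instrumental: zero marking, form stays dutadi.
Attach definiteness definite -wu → dutadiwu.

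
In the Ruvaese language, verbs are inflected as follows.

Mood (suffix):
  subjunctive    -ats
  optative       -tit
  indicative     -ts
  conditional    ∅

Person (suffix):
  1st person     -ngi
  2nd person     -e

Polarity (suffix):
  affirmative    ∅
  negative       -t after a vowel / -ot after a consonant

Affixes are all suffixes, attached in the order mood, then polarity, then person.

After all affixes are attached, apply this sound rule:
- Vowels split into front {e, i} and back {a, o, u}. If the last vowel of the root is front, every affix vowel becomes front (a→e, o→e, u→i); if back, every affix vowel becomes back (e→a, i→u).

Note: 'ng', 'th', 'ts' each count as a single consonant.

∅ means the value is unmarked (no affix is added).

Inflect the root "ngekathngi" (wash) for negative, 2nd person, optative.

Attach mood optative -tit → ngekathngitit.
Attach polarity negative -ot (after consonant 't') → ngekathngititot.
Attach person 2nd person -e → ngekathngititote.
Apply vowel harmony: ngekathngititote → ngekathngititete.

ngekathngititete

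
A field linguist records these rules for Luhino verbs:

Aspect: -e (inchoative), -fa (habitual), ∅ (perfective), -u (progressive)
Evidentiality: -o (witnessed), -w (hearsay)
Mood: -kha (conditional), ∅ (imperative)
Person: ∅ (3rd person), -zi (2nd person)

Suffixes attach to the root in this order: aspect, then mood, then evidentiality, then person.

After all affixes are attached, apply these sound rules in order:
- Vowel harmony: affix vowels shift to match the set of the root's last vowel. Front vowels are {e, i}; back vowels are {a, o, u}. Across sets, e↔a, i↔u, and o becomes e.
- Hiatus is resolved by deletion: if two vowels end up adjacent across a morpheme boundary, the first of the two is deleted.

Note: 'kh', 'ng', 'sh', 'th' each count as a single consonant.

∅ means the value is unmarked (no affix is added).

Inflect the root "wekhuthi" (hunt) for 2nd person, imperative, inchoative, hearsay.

wekhuthewzi

Attach aspect inchoative -e → wekhuthie.
mood = imperative: zero marking, form stays wekhuthie.
Attach evidentiality hearsay -w → wekhuthiew.
Attach person 2nd person -zi → wekhuthiewzi.
Vowel harmony: no change.
Apply vowel deletion: wekhuthiewzi → wekhuthewzi.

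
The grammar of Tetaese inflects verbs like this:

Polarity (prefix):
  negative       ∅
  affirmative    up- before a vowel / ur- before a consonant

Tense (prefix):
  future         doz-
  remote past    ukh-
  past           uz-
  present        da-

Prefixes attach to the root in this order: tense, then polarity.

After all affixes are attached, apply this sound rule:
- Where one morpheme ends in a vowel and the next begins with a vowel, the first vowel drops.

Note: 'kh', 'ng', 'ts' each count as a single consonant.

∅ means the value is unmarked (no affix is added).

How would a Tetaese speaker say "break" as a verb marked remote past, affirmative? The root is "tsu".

Attach tense remote past ukh- → ukhtsu.
Attach polarity affirmative up- (before vowel 'u') → upukhtsu.
Vowel deletion: no change.

upukhtsu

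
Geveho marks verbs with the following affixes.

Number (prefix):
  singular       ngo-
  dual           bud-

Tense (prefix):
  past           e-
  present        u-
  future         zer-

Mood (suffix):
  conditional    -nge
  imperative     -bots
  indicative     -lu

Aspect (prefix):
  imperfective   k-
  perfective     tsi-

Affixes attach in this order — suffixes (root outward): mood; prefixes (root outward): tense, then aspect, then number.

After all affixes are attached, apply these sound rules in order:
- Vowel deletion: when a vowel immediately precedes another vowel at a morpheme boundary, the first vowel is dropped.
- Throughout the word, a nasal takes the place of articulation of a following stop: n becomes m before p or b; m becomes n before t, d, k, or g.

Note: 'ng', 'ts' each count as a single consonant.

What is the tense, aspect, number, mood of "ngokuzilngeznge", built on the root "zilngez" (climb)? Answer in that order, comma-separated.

Segment: ngo-k-u-zilngez-nge.
tense: u- → present.
aspect: k- → imperfective.
number: ngo- → singular.
mood: -nge → conditional.

present, imperfective, singular, conditional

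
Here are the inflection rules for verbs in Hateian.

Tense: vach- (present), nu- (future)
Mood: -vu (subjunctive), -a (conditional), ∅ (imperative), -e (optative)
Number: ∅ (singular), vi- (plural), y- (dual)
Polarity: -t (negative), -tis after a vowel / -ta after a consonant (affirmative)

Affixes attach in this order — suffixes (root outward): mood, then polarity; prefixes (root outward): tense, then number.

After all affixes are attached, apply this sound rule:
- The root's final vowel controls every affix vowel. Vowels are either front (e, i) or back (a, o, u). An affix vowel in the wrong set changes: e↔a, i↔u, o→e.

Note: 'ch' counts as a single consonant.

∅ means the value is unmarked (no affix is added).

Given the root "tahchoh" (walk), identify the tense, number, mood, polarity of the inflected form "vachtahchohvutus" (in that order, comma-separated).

present, singular, subjunctive, affirmative

Segment: vach-tahchoh-vu-tis.
tense: vach- → present.
number: ∅ → singular.
mood: -vu → subjunctive.
polarity: -tis/ta → affirmative.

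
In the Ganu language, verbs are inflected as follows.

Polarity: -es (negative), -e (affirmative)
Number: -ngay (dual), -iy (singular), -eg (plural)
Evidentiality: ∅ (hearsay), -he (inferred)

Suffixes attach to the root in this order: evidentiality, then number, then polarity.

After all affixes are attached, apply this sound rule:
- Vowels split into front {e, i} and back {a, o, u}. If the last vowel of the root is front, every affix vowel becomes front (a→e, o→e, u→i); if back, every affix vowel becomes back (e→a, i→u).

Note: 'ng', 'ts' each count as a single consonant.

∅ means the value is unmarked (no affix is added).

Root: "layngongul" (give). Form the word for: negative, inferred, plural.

layngongulhaagas

Attach evidentiality inferred -he → layngongulhe.
Attach number plural -eg → layngongulheeg.
Attach polarity negative -es → layngongulheeges.
Apply vowel harmony: layngongulheeges → layngongulhaagas.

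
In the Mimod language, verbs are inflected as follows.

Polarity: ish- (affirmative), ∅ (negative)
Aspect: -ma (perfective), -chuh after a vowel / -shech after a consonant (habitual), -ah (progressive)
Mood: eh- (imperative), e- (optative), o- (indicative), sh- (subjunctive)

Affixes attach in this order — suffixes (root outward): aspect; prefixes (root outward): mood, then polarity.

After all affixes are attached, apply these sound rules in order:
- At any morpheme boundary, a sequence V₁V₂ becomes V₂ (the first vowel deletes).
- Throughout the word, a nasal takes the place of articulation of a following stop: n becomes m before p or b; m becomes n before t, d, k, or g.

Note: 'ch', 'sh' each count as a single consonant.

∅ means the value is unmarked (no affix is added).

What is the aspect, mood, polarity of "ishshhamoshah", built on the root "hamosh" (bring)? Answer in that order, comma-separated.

Segment: ish-sh-hamosh-ah.
aspect: -ah → progressive.
mood: sh- → subjunctive.
polarity: ish- → affirmative.

progressive, subjunctive, affirmative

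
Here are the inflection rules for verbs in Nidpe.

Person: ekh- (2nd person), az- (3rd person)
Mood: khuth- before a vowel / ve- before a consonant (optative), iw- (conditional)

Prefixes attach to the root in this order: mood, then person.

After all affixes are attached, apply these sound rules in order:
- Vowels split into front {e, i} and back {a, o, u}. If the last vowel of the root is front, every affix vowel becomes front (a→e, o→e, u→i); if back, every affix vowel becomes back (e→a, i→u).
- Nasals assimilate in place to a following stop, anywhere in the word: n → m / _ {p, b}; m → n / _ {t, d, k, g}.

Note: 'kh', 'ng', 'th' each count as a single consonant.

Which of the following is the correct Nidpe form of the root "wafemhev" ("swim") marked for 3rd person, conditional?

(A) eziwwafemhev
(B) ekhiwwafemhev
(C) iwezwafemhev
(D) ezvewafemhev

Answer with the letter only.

Attach mood conditional iw- → iwwafemhev.
Attach person 3rd person az- → aziwwafemhev.
Apply vowel harmony: aziwwafemhev → eziwwafemhev.
Nasal assimilation: no change.
So the correct form is eziwwafemhev, option (A).
(B) ekhiwwafemhev is wrong: it uses 2nd person instead of 3rd person for person.
(C) iwezwafemhev is wrong: it has the affixes in the wrong order.
(D) ezvewafemhev is wrong: it uses optative instead of conditional for mood.

A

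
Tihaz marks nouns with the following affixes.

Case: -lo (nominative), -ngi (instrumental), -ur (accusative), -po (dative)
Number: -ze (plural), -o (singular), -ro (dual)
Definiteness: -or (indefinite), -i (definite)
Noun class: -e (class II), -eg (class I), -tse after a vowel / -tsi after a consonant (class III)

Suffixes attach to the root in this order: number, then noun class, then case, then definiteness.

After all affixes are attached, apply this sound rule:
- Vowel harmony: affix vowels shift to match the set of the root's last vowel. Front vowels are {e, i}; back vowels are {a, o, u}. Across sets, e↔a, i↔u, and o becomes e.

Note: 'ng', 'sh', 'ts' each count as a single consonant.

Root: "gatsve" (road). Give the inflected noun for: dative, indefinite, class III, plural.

gatsvezetsepeer

Attach number plural -ze → gatsveze.
Attach noun class class III -tse (after vowel 'e') → gatsvezetse.
Attach case dative -po → gatsvezetsepo.
Attach definiteness indefinite -or → gatsvezetsepoor.
Apply vowel harmony: gatsvezetsepoor → gatsvezetsepeer.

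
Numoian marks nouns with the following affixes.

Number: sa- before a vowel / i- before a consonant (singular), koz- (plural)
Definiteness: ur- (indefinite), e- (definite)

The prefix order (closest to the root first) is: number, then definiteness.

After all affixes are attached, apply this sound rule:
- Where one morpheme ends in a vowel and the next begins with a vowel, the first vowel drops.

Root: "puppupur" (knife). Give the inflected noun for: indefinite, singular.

uripuppupur

Attach number singular i- (before consonant 'p') → ipuppupur.
Attach definiteness indefinite ur- → uripuppupur.
Vowel deletion: no change.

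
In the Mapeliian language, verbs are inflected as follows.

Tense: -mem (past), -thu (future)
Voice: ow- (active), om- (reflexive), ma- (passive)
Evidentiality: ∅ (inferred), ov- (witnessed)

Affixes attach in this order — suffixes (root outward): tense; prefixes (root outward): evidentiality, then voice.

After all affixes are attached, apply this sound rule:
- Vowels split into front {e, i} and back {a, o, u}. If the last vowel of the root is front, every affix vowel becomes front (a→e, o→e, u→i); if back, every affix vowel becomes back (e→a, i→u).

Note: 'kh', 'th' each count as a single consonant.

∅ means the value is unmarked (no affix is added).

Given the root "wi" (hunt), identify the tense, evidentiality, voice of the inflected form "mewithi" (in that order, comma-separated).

Segment: ma-wi-thu.
tense: -thu → future.
evidentiality: ∅ → inferred.
voice: ma- → passive.

future, inferred, passive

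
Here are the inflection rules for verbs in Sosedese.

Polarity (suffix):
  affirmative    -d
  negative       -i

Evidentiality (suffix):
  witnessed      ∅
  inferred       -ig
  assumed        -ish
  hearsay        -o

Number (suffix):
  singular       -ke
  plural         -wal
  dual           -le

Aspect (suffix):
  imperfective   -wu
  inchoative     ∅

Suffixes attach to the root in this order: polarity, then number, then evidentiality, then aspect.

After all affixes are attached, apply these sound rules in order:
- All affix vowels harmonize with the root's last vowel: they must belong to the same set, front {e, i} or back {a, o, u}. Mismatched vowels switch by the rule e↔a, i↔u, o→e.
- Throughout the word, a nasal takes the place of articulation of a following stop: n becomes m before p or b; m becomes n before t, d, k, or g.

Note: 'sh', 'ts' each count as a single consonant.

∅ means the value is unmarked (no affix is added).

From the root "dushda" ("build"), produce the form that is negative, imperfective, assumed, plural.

dushdauwalushwu

Attach polarity negative -i → dushdai.
Attach number plural -wal → dushdaiwal.
Attach evidentiality assumed -ish → dushdaiwalish.
Attach aspect imperfective -wu → dushdaiwalishwu.
Apply vowel harmony: dushdaiwalishwu → dushdauwalushwu.
Nasal assimilation: no change.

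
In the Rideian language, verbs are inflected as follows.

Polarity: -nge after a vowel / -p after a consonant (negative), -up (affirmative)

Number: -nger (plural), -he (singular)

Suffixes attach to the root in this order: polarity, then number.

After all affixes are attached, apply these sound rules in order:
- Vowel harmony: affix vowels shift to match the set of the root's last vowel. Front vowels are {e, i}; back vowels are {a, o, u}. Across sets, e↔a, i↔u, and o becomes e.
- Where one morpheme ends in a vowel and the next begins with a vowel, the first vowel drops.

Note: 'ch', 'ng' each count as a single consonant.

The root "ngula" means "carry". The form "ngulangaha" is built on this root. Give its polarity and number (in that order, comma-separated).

negative, singular

Segment: ngula-nge-he.
polarity: -nge/p → negative.
number: -he → singular.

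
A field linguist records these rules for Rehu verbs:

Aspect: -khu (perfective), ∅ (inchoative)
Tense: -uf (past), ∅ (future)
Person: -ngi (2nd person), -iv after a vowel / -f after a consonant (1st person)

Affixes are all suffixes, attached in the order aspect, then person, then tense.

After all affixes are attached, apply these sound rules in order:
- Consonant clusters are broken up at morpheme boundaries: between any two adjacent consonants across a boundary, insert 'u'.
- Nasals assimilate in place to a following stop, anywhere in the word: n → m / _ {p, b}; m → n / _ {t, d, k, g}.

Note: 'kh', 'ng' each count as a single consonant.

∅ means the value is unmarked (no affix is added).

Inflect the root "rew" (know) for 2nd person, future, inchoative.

rewungi

aspect = inchoative: zero marking, form stays rew.
Attach person 2nd person -ngi → rewngi.
tense = future: zero marking, form stays rewngi.
Apply epenthesis: rewngi → rewungi.
Nasal assimilation: no change.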